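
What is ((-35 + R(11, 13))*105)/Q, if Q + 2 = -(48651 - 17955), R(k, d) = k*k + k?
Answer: -10185/30698 ≈ -0.33178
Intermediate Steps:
R(k, d) = k + k² (R(k, d) = k² + k = k + k²)
Q = -30698 (Q = -2 - (48651 - 17955) = -2 - 1*30696 = -2 - 30696 = -30698)
((-35 + R(11, 13))*105)/Q = ((-35 + 11*(1 + 11))*105)/(-30698) = ((-35 + 11*12)*105)*(-1/30698) = ((-35 + 132)*105)*(-1/30698) = (97*105)*(-1/30698) = 10185*(-1/30698) = -10185/30698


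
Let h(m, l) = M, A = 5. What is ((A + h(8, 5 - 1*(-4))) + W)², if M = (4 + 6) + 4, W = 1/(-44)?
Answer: 697225/1936 ≈ 360.14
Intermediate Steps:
W = -1/44 ≈ -0.022727
M = 14 (M = 10 + 4 = 14)
h(m, l) = 14
((A + h(8, 5 - 1*(-4))) + W)² = ((5 + 14) - 1/44)² = (19 - 1/44)² = (835/44)² = 697225/1936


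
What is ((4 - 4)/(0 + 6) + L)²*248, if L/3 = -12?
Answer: 321408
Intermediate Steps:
L = -36 (L = 3*(-12) = -36)
((4 - 4)/(0 + 6) + L)²*248 = ((4 - 4)/(0 + 6) - 36)²*248 = (0/6 - 36)²*248 = (0*(⅙) - 36)²*248 = (0 - 36)²*248 = (-36)²*248 = 1296*248 = 321408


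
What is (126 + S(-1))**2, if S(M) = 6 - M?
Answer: 17689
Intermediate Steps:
(126 + S(-1))**2 = (126 + (6 - 1*(-1)))**2 = (126 + (6 + 1))**2 = (126 + 7)**2 = 133**2 = 17689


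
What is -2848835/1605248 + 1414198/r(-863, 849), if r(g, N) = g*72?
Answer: -305894215333/12467961216 ≈ -24.534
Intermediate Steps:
r(g, N) = 72*g
-2848835/1605248 + 1414198/r(-863, 849) = -2848835/1605248 + 1414198/((72*(-863))) = -2848835*1/1605248 + 1414198/(-62136) = -2848835/1605248 + 1414198*(-1/62136) = -2848835/1605248 - 707099/31068 = -305894215333/12467961216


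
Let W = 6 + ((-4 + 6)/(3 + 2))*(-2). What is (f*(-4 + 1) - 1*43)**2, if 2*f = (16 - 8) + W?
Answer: 98596/25 ≈ 3943.8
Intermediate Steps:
W = 26/5 (W = 6 + (2/5)*(-2) = 6 - 4/5 = 26/5 ≈ 5.2000)
f = 33/5 (f = ((16 - 8) + 26/5)/2 = (8 + 26/5)/2 = (1/2)*(66/5) = 33/5 ≈ 6.6000)
(f*(-4 + 1) - 1*43)**2 = (33*(-4 + 1)/5 - 1*43)**2 = ((33/5)*(-3) - 43)**2 = (-99/5 - 43)**2 = (-314/5)**2 = 98596/25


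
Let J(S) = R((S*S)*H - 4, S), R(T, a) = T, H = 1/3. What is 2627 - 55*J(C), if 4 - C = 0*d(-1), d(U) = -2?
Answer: 7661/3 ≈ 2553.7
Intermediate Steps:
H = ⅓ ≈ 0.33333
C = 4 (C = 4 - 0*(-2) = 4 - 1*0 = 4 + 0 = 4)
J(S) = -4 + S²/3 (J(S) = (S*S)*(⅓) - 4 = S²*(⅓) - 4 = S²/3 - 4 = -4 + S²/3)
2627 - 55*J(C) = 2627 - 55*(-4 + (⅓)*4²) = 2627 - 55*(-4 + (⅓)*16) = 2627 - 55*(-4 + 16/3) = 2627 - 55*4/3 = 2627 - 1*220/3 = 2627 - 220/3 = 7661/3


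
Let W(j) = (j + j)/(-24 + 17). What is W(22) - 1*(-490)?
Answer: 3386/7 ≈ 483.71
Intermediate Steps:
W(j) = -2*j/7 (W(j) = (2*j)/(-7) = (2*j)*(-⅐) = -2*j/7)
W(22) - 1*(-490) = -2/7*22 - 1*(-490) = -44/7 + 490 = 3386/7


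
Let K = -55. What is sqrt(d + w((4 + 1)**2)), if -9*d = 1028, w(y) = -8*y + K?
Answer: I*sqrt(3323)/3 ≈ 19.215*I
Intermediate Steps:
w(y) = -55 - 8*y (w(y) = -8*y - 55 = -55 - 8*y)
d = -1028/9 (d = -1/9*1028 = -1028/9 ≈ -114.22)
sqrt(d + w((4 + 1)**2)) = sqrt(-1028/9 + (-55 - 8*(4 + 1)**2)) = sqrt(-1028/9 + (-55 - 8*5**2)) = sqrt(-1028/9 + (-55 - 8*25)) = sqrt(-1028/9 + (-55 - 200)) = sqrt(-1028/9 - 255) = sqrt(-3323/9) = I*sqrt(3323)/3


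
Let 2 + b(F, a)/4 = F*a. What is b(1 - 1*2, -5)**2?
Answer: 144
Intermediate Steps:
b(F, a) = -8 + 4*F*a (b(F, a) = -8 + 4*(F*a) = -8 + 4*F*a)
b(1 - 1*2, -5)**2 = (-8 + 4*(1 - 1*2)*(-5))**2 = (-8 + 4*(1 - 2)*(-5))**2 = (-8 + 4*(-1)*(-5))**2 = (-8 + 20)**2 = 12**2 = 144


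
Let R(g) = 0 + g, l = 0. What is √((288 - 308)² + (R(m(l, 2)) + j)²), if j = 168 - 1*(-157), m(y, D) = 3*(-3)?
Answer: 4*√6266 ≈ 316.63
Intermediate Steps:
m(y, D) = -9
R(g) = g
j = 325 (j = 168 + 157 = 325)
√((288 - 308)² + (R(m(l, 2)) + j)²) = √((288 - 308)² + (-9 + 325)²) = √((-20)² + 316²) = √(400 + 99856) = √100256 = 4*√6266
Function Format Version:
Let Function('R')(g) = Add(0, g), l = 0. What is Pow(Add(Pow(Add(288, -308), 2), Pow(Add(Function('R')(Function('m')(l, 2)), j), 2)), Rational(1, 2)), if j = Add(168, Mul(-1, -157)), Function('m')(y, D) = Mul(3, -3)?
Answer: Mul(4, Pow(6266, Rational(1, 2))) ≈ 316.63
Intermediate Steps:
Function('m')(y, D) = -9
Function('R')(g) = g
j = 325 (j = Add(168, 157) = 325)
Pow(Add(Pow(Add(288, -308), 2), Pow(Add(Function('R')(Function('m')(l, 2)), j), 2)), Rational(1, 2)) = Pow(Add(Pow(Add(288, -308), 2), Pow(Add(-9, 325), 2)), Rational(1, 2)) = Pow(Add(Pow(-20, 2), Pow(316, 2)), Rational(1, 2)) = Pow(Add(400, 99856), Rational(1, 2)) = Pow(100256, Rational(1, 2)) = Mul(4, Pow(6266, Rational(1, 2)))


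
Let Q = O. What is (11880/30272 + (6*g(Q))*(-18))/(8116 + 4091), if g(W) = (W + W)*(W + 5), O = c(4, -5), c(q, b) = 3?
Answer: -1899/4472 ≈ -0.42464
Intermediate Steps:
O = 3
Q = 3
g(W) = 2*W*(5 + W) (g(W) = (2*W)*(5 + W) = 2*W*(5 + W))
(11880/30272 + (6*g(Q))*(-18))/(8116 + 4091) = (11880/30272 + (6*(2*3*(5 + 3)))*(-18))/(8116 + 4091) = (11880*(1/30272) + (6*(2*3*8))*(-18))/12207 = (135/344 + (6*48)*(-18))*(1/12207) = (135/344 + 288*(-18))*(1/12207) = (135/344 - 5184)*(1/12207) = -1783161/344*1/12207 = -1899/4472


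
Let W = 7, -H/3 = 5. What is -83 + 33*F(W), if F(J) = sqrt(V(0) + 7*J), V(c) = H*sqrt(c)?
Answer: 148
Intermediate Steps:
H = -15 (H = -3*5 = -15)
V(c) = -15*sqrt(c)
F(J) = sqrt(7)*sqrt(J) (F(J) = sqrt(-15*sqrt(0) + 7*J) = sqrt(-15*0 + 7*J) = sqrt(0 + 7*J) = sqrt(7*J) = sqrt(7)*sqrt(J))
-83 + 33*F(W) = -83 + 33*(sqrt(7)*sqrt(7)) = -83 + 33*7 = -83 + 231 = 148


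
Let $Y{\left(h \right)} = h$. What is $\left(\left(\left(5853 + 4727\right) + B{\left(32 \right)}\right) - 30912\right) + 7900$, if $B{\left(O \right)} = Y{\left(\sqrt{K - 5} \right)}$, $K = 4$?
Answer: $-12432 + i \approx -12432.0 + 1.0 i$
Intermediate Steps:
$B{\left(O \right)} = i$ ($B{\left(O \right)} = \sqrt{4 - 5} = \sqrt{-1} = i$)
$\left(\left(\left(5853 + 4727\right) + B{\left(32 \right)}\right) - 30912\right) + 7900 = \left(\left(\left(5853 + 4727\right) + i\right) - 30912\right) + 7900 = \left(\left(10580 + i\right) - 30912\right) + 7900 = \left(-20332 + i\right) + 7900 = -12432 + i$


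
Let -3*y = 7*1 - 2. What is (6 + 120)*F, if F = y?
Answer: -210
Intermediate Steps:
y = -5/3 (y = -(7*1 - 2)/3 = -(7 - 2)/3 = -⅓*5 = -5/3 ≈ -1.6667)
F = -5/3 ≈ -1.6667
(6 + 120)*F = (6 + 120)*(-5/3) = 126*(-5/3) = -210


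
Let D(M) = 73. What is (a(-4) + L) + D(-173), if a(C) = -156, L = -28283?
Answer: -28366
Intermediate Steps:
(a(-4) + L) + D(-173) = (-156 - 28283) + 73 = -28439 + 73 = -28366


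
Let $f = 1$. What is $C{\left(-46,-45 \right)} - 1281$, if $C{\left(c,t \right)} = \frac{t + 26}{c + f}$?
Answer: $- \frac{57626}{45} \approx -1280.6$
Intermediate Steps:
$C{\left(c,t \right)} = \frac{26 + t}{1 + c}$ ($C{\left(c,t \right)} = \frac{t + 26}{c + 1} = \frac{26 + t}{1 + c}$)
$C{\left(-46,-45 \right)} - 1281 = \frac{26 - 45}{1 - 46} - 1281 = \frac{1}{-45} \left(-19\right) - 1281 = \left(- \frac{1}{45}\right) \left(-19\right) - 1281 = \frac{19}{45} - 1281 = - \frac{57626}{45}$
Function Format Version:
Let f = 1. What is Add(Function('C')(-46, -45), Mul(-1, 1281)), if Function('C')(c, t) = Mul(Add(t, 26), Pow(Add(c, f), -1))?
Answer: Rational(-57626, 45) ≈ -1280.6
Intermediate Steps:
Function('C')(c, t) = Mul(Pow(Add(1, c), -1), Add(26, t)) (Function('C')(c, t) = Mul(Add(t, 26), Pow(Add(c, 1), -1)) = Mul(Add(26, t), Pow(Add(1, c), -1)) = Mul(Pow(Add(1, c), -1), Add(26, t)))
Add(Function('C')(-46, -45), Mul(-1, 1281)) = Add(Mul(Pow(Add(1, -46), -1), Add(26, -45)), Mul(-1, 1281)) = Add(Mul(Pow(-45, -1), -19), -1281) = Add(Mul(Rational(-1, 45), -19), -1281) = Add(Rational(19, 45), -1281) = Rational(-57626, 45)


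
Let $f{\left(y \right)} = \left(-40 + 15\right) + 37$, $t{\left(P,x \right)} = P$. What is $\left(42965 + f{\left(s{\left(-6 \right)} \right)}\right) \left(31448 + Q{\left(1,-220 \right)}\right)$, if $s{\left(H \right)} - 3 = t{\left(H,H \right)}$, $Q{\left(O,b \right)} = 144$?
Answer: $1357729384$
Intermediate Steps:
$s{\left(H \right)} = 3 + H$
$f{\left(y \right)} = 12$ ($f{\left(y \right)} = -25 + 37 = 12$)
$\left(42965 + f{\left(s{\left(-6 \right)} \right)}\right) \left(31448 + Q{\left(1,-220 \right)}\right) = \left(42965 + 12\right) \left(31448 + 144\right) = 42977 \cdot 31592 = 1357729384$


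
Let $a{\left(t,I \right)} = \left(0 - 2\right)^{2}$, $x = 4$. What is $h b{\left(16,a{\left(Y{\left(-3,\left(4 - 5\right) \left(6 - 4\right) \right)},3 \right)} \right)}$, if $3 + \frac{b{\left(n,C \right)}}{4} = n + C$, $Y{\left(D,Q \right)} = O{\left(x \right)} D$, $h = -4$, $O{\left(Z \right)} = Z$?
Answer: $-272$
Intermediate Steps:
$Y{\left(D,Q \right)} = 4 D$
$a{\left(t,I \right)} = 4$ ($a{\left(t,I \right)} = \left(-2\right)^{2} = 4$)
$b{\left(n,C \right)} = -12 + 4 C + 4 n$ ($b{\left(n,C \right)} = -12 + 4 \left(n + C\right) = -12 + 4 \left(C + n\right) = -12 + \left(4 C + 4 n\right) = -12 + 4 C + 4 n$)
$h b{\left(16,a{\left(Y{\left(-3,\left(4 - 5\right) \left(6 - 4\right) \right)},3 \right)} \right)} = - 4 \left(-12 + 4 \cdot 4 + 4 \cdot 16\right) = - 4 \left(-12 + 16 + 64\right) = \left(-4\right) 68 = -272$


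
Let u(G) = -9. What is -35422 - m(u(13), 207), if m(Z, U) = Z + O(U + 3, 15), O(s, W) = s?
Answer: -35623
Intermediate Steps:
m(Z, U) = 3 + U + Z (m(Z, U) = Z + (U + 3) = Z + (3 + U) = 3 + U + Z)
-35422 - m(u(13), 207) = -35422 - (3 + 207 - 9) = -35422 - 1*201 = -35422 - 201 = -35623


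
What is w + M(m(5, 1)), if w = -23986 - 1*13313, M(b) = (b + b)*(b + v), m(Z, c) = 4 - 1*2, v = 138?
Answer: -36739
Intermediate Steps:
m(Z, c) = 2 (m(Z, c) = 4 - 2 = 2)
M(b) = 2*b*(138 + b) (M(b) = (b + b)*(b + 138) = (2*b)*(138 + b) = 2*b*(138 + b))
w = -37299 (w = -23986 - 13313 = -37299)
w + M(m(5, 1)) = -37299 + 2*2*(138 + 2) = -37299 + 2*2*140 = -37299 + 560 = -36739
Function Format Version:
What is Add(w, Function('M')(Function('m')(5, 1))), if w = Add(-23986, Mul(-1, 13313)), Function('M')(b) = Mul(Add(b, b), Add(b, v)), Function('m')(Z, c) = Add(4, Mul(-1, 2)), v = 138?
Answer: -36739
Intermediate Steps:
Function('m')(Z, c) = 2 (Function('m')(Z, c) = Add(4, -2) = 2)
Function('M')(b) = Mul(2, b, Add(138, b)) (Function('M')(b) = Mul(Add(b, b), Add(b, 138)) = Mul(Mul(2, b), Add(138, b)) = Mul(2, b, Add(138, b)))
w = -37299 (w = Add(-23986, -13313) = -37299)
Add(w, Function('M')(Function('m')(5, 1))) = Add(-37299, Mul(2, 2, Add(138, 2))) = Add(-37299, Mul(2, 2, 140)) = Add(-37299, 560) = -36739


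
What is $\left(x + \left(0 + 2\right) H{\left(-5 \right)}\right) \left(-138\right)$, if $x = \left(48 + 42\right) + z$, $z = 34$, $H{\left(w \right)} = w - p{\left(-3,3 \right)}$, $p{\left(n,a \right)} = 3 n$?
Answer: $-18216$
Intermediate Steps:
$H{\left(w \right)} = 9 + w$ ($H{\left(w \right)} = w - 3 \left(-3\right) = w - -9 = w + 9 = 9 + w$)
$x = 124$ ($x = \left(48 + 42\right) + 34 = 90 + 34 = 124$)
$\left(x + \left(0 + 2\right) H{\left(-5 \right)}\right) \left(-138\right) = \left(124 + \left(0 + 2\right) \left(9 - 5\right)\right) \left(-138\right) = \left(124 + 2 \cdot 4\right) \left(-138\right) = \left(124 + 8\right) \left(-138\right) = 132 \left(-138\right) = -18216$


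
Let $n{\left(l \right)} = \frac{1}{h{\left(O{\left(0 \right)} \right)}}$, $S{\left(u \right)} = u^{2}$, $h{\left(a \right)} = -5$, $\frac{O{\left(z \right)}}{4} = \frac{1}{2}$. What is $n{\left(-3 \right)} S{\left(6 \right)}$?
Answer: $- \frac{36}{5} \approx -7.2$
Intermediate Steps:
$O{\left(z \right)} = 2$ ($O{\left(z \right)} = \frac{4}{2} = 4 \cdot \frac{1}{2} = 2$)
$n{\left(l \right)} = - \frac{1}{5}$ ($n{\left(l \right)} = \frac{1}{-5} = - \frac{1}{5}$)
$n{\left(-3 \right)} S{\left(6 \right)} = - \frac{6^{2}}{5} = \left(- \frac{1}{5}\right) 36 = - \frac{36}{5}$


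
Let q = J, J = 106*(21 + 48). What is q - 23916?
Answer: -16602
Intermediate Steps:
J = 7314 (J = 106*69 = 7314)
q = 7314
q - 23916 = 7314 - 23916 = -16602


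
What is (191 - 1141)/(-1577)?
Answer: 50/83 ≈ 0.60241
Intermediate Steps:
(191 - 1141)/(-1577) = -1/1577*(-950) = 50/83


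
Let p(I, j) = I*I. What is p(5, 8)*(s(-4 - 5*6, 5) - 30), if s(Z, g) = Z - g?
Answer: -1725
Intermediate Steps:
p(I, j) = I**2
p(5, 8)*(s(-4 - 5*6, 5) - 30) = 5**2*(((-4 - 5*6) - 1*5) - 30) = 25*(((-4 - 30) - 5) - 30) = 25*((-34 - 5) - 30) = 25*(-39 - 30) = 25*(-69) = -1725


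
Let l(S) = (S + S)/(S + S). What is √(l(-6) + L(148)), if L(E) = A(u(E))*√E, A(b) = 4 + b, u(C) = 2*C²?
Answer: √(1 + 87624*√37) ≈ 730.07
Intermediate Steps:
l(S) = 1 (l(S) = (2*S)/((2*S)) = (2*S)*(1/(2*S)) = 1)
L(E) = √E*(4 + 2*E²) (L(E) = (4 + 2*E²)*√E = √E*(4 + 2*E²))
√(l(-6) + L(148)) = √(1 + 2*√148*(2 + 148²)) = √(1 + 2*(2*√37)*(2 + 21904)) = √(1 + 2*(2*√37)*21906) = √(1 + 87624*√37)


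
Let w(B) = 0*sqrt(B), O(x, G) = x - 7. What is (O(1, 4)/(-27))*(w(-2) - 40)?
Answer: -80/9 ≈ -8.8889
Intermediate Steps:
O(x, G) = -7 + x
w(B) = 0
(O(1, 4)/(-27))*(w(-2) - 40) = ((-7 + 1)/(-27))*(0 - 40) = -6*(-1/27)*(-40) = (2/9)*(-40) = -80/9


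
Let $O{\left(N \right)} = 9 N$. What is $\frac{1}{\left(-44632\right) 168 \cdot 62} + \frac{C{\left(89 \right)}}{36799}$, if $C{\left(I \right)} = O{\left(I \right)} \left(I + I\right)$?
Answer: $\frac{1352707063313}{349130070912} \approx 3.8745$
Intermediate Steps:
$C{\left(I \right)} = 18 I^{2}$ ($C{\left(I \right)} = 9 I \left(I + I\right) = 9 I 2 I = 18 I^{2}$)
$\frac{1}{\left(-44632\right) 168 \cdot 62} + \frac{C{\left(89 \right)}}{36799} = \frac{1}{\left(-44632\right) 168 \cdot 62} + \frac{18 \cdot 89^{2}}{36799} = - \frac{1}{44632 \cdot 10416} + 18 \cdot 7921 \cdot \frac{1}{36799} = \left(- \frac{1}{44632}\right) \frac{1}{10416} + 142578 \cdot \frac{1}{36799} = - \frac{1}{464886912} + \frac{142578}{36799} = \frac{1352707063313}{349130070912}$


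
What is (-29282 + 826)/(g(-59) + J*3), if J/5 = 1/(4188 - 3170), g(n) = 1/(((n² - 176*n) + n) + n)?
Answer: -398225955376/207223 ≈ -1.9217e+6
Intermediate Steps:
g(n) = 1/(n² - 174*n) (g(n) = 1/((n² - 175*n) + n) = 1/(n² - 174*n))
J = 5/1018 (J = 5/(4188 - 3170) = 5/1018 ≈ 0.0049116)
(-29282 + 826)/(g(-59) + J*3) = (-29282 + 826)/(1/((-59)*(-174 - 59)) + (5/1018)*3) = -28456/(-1/59/(-233) + 15/1018) = -28456/(-1/59*(-1/233) + 15/1018) = -28456/(1/13747 + 15/1018) = -28456/207223/13994446 = -28456*13994446/207223 = -398225955376/207223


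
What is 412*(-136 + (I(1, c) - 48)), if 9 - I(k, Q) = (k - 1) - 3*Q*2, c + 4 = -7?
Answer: -99292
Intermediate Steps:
c = -11 (c = -4 - 7 = -11)
I(k, Q) = 10 - k + 6*Q (I(k, Q) = 9 - ((k - 1) - 3*Q*2) = 9 - ((-1 + k) - 6*Q) = 9 - (-1 + k - 6*Q) = 9 + (1 - k + 6*Q) = 10 - k + 6*Q)
412*(-136 + (I(1, c) - 48)) = 412*(-136 + ((10 - 1*1 + 6*(-11)) - 48)) = 412*(-136 + ((10 - 1 - 66) - 48)) = 412*(-136 + (-57 - 48)) = 412*(-136 - 105) = 412*(-241) = -99292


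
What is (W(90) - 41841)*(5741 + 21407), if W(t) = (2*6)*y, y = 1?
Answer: -1135573692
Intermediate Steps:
W(t) = 12 (W(t) = (2*6)*1 = 12*1 = 12)
(W(90) - 41841)*(5741 + 21407) = (12 - 41841)*(5741 + 21407) = -41829*27148 = -1135573692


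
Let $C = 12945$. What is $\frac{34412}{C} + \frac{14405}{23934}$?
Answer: $\frac{336696511}{103275210} \approx 3.2602$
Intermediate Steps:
$\frac{34412}{C} + \frac{14405}{23934} = \frac{34412}{12945} + \frac{14405}{23934} = \frac{336696511}{103275210}$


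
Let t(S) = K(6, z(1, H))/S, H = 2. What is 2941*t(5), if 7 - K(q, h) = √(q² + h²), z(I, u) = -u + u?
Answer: 2941/5 ≈ 588.20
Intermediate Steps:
z(I, u) = 0
K(q, h) = 7 - √(h² + q²) (K(q, h) = 7 - √(q² + h²) = 7 - √(h² + q²))
t(S) = 1/S (t(S) = (7 - √(0² + 6²))/S = (7 - √(0 + 36))/S = (7 - √36)/S = (7 - 1*6)/S = (7 - 6)/S = 1/S)
2941*t(5) = 2941/5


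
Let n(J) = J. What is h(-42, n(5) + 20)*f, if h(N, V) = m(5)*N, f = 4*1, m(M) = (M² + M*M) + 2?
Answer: -8736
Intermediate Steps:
m(M) = 2 + 2*M² (m(M) = (M² + M²) + 2 = 2*M² + 2 = 2 + 2*M²)
f = 4
h(N, V) = 52*N (h(N, V) = (2 + 2*5²)*N = (2 + 2*25)*N = (2 + 50)*N = 52*N)
h(-42, n(5) + 20)*f = (52*(-42))*4 = -2184*4 = -8736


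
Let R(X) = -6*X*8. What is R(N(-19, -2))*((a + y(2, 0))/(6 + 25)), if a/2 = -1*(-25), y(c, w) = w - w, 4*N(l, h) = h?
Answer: 1200/31 ≈ 38.710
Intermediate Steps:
N(l, h) = h/4
y(c, w) = 0
a = 50 (a = 2*(-1*(-25)) = 2*25 = 50)
R(X) = -48*X
R(N(-19, -2))*((a + y(2, 0))/(6 + 25)) = (-12*(-2))*((50 + 0)/(6 + 25)) = (-48*(-1/2))*(50/31) = 24*(50*(1/31)) = 24*(50/31) = 1200/31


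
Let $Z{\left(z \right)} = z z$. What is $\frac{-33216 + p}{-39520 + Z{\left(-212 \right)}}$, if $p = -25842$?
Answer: $- \frac{9843}{904} \approx -10.888$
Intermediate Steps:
$Z{\left(z \right)} = z^{2}$
$\frac{-33216 + p}{-39520 + Z{\left(-212 \right)}} = \frac{-33216 - 25842}{-39520 + \left(-212\right)^{2}} = - \frac{59058}{-39520 + 44944} = - \frac{59058}{5424} = \left(-59058\right) \frac{1}{5424} = - \frac{9843}{904}$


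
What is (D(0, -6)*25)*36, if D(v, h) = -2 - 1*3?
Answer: -4500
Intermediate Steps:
D(v, h) = -5 (D(v, h) = -2 - 3 = -5)
(D(0, -6)*25)*36 = -5*25*36 = -125*36 = -4500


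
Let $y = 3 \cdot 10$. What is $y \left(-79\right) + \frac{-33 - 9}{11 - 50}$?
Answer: $- \frac{30796}{13} \approx -2368.9$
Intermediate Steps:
$y = 30$
$y \left(-79\right) + \frac{-33 - 9}{11 - 50} = 30 \left(-79\right) + \frac{-33 - 9}{11 - 50} = -2370 - \frac{42}{-39} = -2370 - - \frac{14}{13} = -2370 + \frac{14}{13} = - \frac{30796}{13}$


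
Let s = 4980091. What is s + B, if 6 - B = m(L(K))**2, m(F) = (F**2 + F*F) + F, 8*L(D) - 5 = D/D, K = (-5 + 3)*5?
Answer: 318725983/64 ≈ 4.9801e+6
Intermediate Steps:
K = -10 (K = -2*5 = -10)
L(D) = 3/4 (L(D) = 5/8 + (D/D)/8 = 5/8 + (1/8)*1 = 5/8 + 1/8 = 3/4)
m(F) = F + 2*F**2 (m(F) = (F**2 + F**2) + F = 2*F**2 + F = F + 2*F**2)
B = 159/64 (B = 6 - (3*(1 + 2*(3/4))/4)**2 = 6 - (3*(1 + 3/2)/4)**2 = 6 - ((3/4)*(5/2))**2 = 6 - (15/8)**2 = 6 - 1*225/64 = 6 - 225/64 = 159/64 ≈ 2.4844)
s + B = 4980091 + 159/64 = 318725983/64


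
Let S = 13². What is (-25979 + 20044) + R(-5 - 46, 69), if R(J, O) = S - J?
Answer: -5715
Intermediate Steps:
S = 169
R(J, O) = 169 - J
(-25979 + 20044) + R(-5 - 46, 69) = (-25979 + 20044) + (169 - (-5 - 46)) = -5935 + (169 - 1*(-51)) = -5935 + (169 + 51) = -5935 + 220 = -5715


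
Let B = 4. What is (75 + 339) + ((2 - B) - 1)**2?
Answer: 423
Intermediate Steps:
(75 + 339) + ((2 - B) - 1)**2 = (75 + 339) + ((2 - 1*4) - 1)**2 = 414 + ((2 - 4) - 1)**2 = 414 + (-2 - 1)**2 = 414 + (-3)**2 = 414 + 9 = 423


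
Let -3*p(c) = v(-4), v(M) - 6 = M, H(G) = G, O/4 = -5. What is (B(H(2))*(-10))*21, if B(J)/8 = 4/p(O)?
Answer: 10080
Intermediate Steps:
O = -20 (O = 4*(-5) = -20)
v(M) = 6 + M
p(c) = -⅔ (p(c) = -(6 - 4)/3 = -⅓*2 = -⅔)
B(J) = -48 (B(J) = 8*(4/(-⅔)) = 8*(4*(-3/2)) = 8*(-6) = -48)
(B(H(2))*(-10))*21 = -48*(-10)*21 = 480*21 = 10080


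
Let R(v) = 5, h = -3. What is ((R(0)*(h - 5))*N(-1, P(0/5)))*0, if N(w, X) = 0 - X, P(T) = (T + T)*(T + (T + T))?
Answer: 0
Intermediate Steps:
P(T) = 6*T² (P(T) = (2*T)*(T + 2*T) = (2*T)*(3*T) = 6*T²)
N(w, X) = -X
((R(0)*(h - 5))*N(-1, P(0/5)))*0 = ((5*(-3 - 5))*(-6*(0/5)²))*0 = ((5*(-8))*(-6*(0*(⅕))²))*0 = -(-40)*6*0²*0 = -(-40)*6*0*0 = -(-40)*0*0 = -40*0*0 = 0*0 = 0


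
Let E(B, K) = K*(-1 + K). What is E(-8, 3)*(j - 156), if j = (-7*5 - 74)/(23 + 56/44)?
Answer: -85702/89 ≈ -962.94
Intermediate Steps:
j = -1199/267 (j = (-35 - 74)/(23 + 56*(1/44)) = -109/(23 + 14/11) = -109/267/11 = -109*11/267 = -1199/267 ≈ -4.4906)
E(-8, 3)*(j - 156) = (3*(-1 + 3))*(-1199/267 - 156) = (3*2)*(-42851/267) = 6*(-42851/267) = -85702/89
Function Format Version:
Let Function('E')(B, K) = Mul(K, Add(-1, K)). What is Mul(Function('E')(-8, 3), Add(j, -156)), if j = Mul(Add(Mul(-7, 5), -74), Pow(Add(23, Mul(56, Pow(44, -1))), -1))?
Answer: Rational(-85702, 89) ≈ -962.94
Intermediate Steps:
j = Rational(-1199, 267) (j = Mul(Add(-35, -74), Pow(Add(23, Mul(56, Rational(1, 44))), -1)) = Mul(-109, Pow(Add(23, Rational(14, 11)), -1)) = Mul(-109, Pow(Rational(267, 11), -1)) = Mul(-109, Rational(11, 267)) = Rational(-1199, 267) ≈ -4.4906)
Mul(Function('E')(-8, 3), Add(j, -156)) = Mul(Mul(3, Add(-1, 3)), Add(Rational(-1199, 267), -156)) = Mul(Mul(3, 2), Rational(-42851, 267)) = Mul(6, Rational(-42851, 267)) = Rational(-85702, 89)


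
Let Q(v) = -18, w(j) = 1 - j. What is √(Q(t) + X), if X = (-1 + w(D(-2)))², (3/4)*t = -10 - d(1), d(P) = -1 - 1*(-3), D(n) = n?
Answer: I*√14 ≈ 3.7417*I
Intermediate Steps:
d(P) = 2 (d(P) = -1 + 3 = 2)
t = -16 (t = 4*(-10 - 1*2)/3 = 4*(-10 - 2)/3 = (4/3)*(-12) = -16)
X = 4 (X = (-1 + (1 - 1*(-2)))² = (-1 + (1 + 2))² = (-1 + 3)² = 2² = 4)
√(Q(t) + X) = √(-18 + 4) = √(-14) = I*√14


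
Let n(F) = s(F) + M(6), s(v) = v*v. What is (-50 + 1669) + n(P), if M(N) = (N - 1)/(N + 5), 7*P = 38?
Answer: 888770/539 ≈ 1648.9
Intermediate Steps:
P = 38/7 (P = (1/7)*38 = 38/7 ≈ 5.4286)
M(N) = (-1 + N)/(5 + N)
s(v) = v**2
n(F) = 5/11 + F**2 (n(F) = F**2 + (-1 + 6)/(5 + 6) = F**2 + 5/11 = 5/11 + F**2)
(-50 + 1669) + n(P) = (-50 + 1669) + (5/11 + (38/7)**2) = 1619 + (5/11 + 1444/49) = 1619 + 16129/539 = 888770/539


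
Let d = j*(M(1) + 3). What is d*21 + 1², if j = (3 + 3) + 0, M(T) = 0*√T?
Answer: 379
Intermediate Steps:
M(T) = 0
j = 6 (j = 6 + 0 = 6)
d = 18 (d = 6*(0 + 3) = 6*3 = 18)
d*21 + 1² = 18*21 + 1² = 378 + 1 = 379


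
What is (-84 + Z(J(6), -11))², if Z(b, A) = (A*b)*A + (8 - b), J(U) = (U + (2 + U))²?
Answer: 549621136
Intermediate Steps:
J(U) = (2 + 2*U)²
Z(b, A) = 8 - b + b*A² (Z(b, A) = b*A² + (8 - b) = 8 - b + b*A²)
(-84 + Z(J(6), -11))² = (-84 + (8 - 4*(1 + 6)² + (4*(1 + 6)²)*(-11)²))² = (-84 + (8 - 4*7² + (4*7²)*121))² = (-84 + (8 - 4*49 + (4*49)*121))² = (-84 + (8 - 1*196 + 196*121))² = (-84 + (8 - 196 + 23716))² = (-84 + 23528)² = 23444² = 549621136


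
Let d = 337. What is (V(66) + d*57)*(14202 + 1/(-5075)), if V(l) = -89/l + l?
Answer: 13097712301727/47850 ≈ 2.7372e+8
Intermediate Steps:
V(l) = l - 89/l
(V(66) + d*57)*(14202 + 1/(-5075)) = ((66 - 89/66) + 337*57)*(14202 + 1/(-5075)) = ((66 - 89*1/66) + 19209)*(14202 - 1/5075) = ((66 - 89/66) + 19209)*(72075149/5075) = (4267/66 + 19209)*(72075149/5075) = (1272061/66)*(72075149/5075) = 13097712301727/47850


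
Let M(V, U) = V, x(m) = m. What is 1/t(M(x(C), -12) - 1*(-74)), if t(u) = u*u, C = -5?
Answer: 1/4761 ≈ 0.00021004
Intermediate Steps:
t(u) = u²
1/t(M(x(C), -12) - 1*(-74)) = 1/((-5 - 1*(-74))²) = 1/((-5 + 74)²) = 1/(69²) = 1/4761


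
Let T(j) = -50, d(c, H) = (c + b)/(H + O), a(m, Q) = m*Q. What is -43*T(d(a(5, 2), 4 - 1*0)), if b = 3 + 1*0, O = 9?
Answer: 2150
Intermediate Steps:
a(m, Q) = Q*m
b = 3 (b = 3 + 0 = 3)
d(c, H) = (3 + c)/(9 + H) (d(c, H) = (c + 3)/(H + 9) = (3 + c)/(9 + H))
-43*T(d(a(5, 2), 4 - 1*0)) = -43*(-50) = 2150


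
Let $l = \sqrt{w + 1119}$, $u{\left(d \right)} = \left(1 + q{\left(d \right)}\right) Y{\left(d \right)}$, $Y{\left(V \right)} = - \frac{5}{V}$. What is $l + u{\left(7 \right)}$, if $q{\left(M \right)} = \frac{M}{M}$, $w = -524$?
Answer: $- \frac{10}{7} + \sqrt{595} \approx 22.964$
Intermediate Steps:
$q{\left(M \right)} = 1$
$u{\left(d \right)} = - \frac{10}{d}$ ($u{\left(d \right)} = \left(1 + 1\right) \left(- \frac{5}{d}\right) = 2 \left(- \frac{5}{d}\right) = - \frac{10}{d}$)
$l = \sqrt{595}$ ($l = \sqrt{-524 + 1119} = \sqrt{595} \approx 24.393$)
$l + u{\left(7 \right)} = \sqrt{595} - \frac{10}{7} = - \frac{10}{7} + \sqrt{595}$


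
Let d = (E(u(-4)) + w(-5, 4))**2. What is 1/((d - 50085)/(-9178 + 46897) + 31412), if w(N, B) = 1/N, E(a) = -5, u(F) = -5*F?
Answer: 942975/29619479251 ≈ 3.1836e-5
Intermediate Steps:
d = 676/25 (d = (-5 + 1/(-5))**2 = (-5 - 1/5)**2 = (-26/5)**2 = 676/25 ≈ 27.040)
1/((d - 50085)/(-9178 + 46897) + 31412) = 1/((676/25 - 50085)/(-9178 + 46897) + 31412) = 1/(-1251449/25/37719 + 31412) = 1/(-1251449/25*1/37719 + 31412) = 1/(-1251449/942975 + 31412) = 1/(29619479251/942975) = 942975/29619479251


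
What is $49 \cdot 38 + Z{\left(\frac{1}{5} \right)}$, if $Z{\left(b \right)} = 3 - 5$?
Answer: $1860$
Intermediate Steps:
$Z{\left(b \right)} = -2$
$49 \cdot 38 + Z{\left(\frac{1}{5} \right)} = 49 \cdot 38 - 2 = 1862 - 2 = 1860$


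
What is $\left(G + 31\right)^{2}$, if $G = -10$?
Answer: $441$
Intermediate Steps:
$\left(G + 31\right)^{2} = \left(-10 + 31\right)^{2} = 21^{2} = 441$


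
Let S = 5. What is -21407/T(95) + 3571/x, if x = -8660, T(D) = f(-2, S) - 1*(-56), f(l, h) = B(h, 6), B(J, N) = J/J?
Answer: -185588167/493620 ≈ -375.97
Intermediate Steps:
B(J, N) = 1
f(l, h) = 1
T(D) = 57 (T(D) = 1 - 1*(-56) = 1 + 56 = 57)
-21407/T(95) + 3571/x = -21407/57 + 3571/(-8660) = -21407*1/57 + 3571*(-1/8660) = -21407/57 - 3571/8660 = -185588167/493620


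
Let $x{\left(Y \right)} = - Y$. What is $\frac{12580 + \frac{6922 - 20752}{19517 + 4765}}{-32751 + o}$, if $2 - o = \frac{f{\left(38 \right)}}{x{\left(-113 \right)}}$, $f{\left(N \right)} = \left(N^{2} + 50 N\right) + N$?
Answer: $- \frac{5752711915}{14990164893} \approx -0.38377$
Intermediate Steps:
$f{\left(N \right)} = N^{2} + 51 N$
$o = - \frac{3156}{113}$ ($o = 2 - \frac{38 \left(51 + 38\right)}{\left(-1\right) \left(-113\right)} = 2 - \frac{38 \cdot 89}{113} = 2 - 3382 \cdot \frac{1}{113} = 2 - \frac{3382}{113} = - \frac{3156}{113} \approx -27.929$)
$\frac{12580 + \frac{6922 - 20752}{19517 + 4765}}{-32751 + o} = \frac{12580 + \frac{6922 - 20752}{19517 + 4765}}{-32751 - \frac{3156}{113}} = \frac{12580 - \frac{13830}{24282}}{- \frac{3704019}{113}} = \left(12580 - \frac{2305}{4047}\right) \left(- \frac{113}{3704019}\right) = \frac{50908955}{4047} \left(- \frac{113}{3704019}\right) = - \frac{5752711915}{14990164893}$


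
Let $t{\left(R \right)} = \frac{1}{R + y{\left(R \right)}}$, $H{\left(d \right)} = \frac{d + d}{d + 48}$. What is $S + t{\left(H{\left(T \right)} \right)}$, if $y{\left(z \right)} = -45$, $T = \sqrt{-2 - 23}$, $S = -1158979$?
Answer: $- \frac{1092181266286}{942365} - \frac{96 i}{942365} \approx -1.159 \cdot 10^{6} - 0.00010187 i$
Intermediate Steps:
$T = 5 i$ ($T = \sqrt{-25} = 5 i \approx 5.0 i$)
$H{\left(d \right)} = \frac{2 d}{48 + d}$
$t{\left(R \right)} = \frac{1}{-45 + R}$ ($t{\left(R \right)} = \frac{1}{R - 45} = \frac{1}{-45 + R}$)
$S + t{\left(H{\left(T \right)} \right)} = -1158979 + \frac{1}{-45 + \frac{2 \cdot 5 i}{48 + 5 i}} = -1158979 + \frac{1}{-45 + 2 \cdot 5 i \frac{48 - 5 i}{2329}} = -1158979 + \frac{1}{-45 + \frac{10 i \left(48 - 5 i\right)}{2329}}$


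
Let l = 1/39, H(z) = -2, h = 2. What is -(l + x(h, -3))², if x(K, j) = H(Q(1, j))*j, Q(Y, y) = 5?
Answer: -55225/1521 ≈ -36.308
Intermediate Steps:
x(K, j) = -2*j
l = 1/39 ≈ 0.025641
-(l + x(h, -3))² = -(1/39 - 2*(-3))² = -(1/39 + 6)² = -(235/39)² = -1*55225/1521 = -55225/1521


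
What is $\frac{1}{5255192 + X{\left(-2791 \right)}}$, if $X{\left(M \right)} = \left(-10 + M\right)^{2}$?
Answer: $\frac{1}{13100793} \approx 7.6331 \cdot 10^{-8}$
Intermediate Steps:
$\frac{1}{5255192 + X{\left(-2791 \right)}} = \frac{1}{5255192 + \left(-10 - 2791\right)^{2}} = \frac{1}{5255192 + \left(-2801\right)^{2}} = \frac{1}{5255192 + 7845601} = \frac{1}{13100793}$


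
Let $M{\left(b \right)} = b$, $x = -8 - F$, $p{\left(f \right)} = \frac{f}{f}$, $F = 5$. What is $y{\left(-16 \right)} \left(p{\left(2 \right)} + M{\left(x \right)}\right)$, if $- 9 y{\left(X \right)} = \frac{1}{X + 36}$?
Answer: $\frac{1}{15} \approx 0.066667$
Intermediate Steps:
$y{\left(X \right)} = - \frac{1}{9 \left(36 + X\right)}$ ($y{\left(X \right)} = - \frac{1}{9 \left(X + 36\right)} = - \frac{1}{9 \left(36 + X\right)}$)
$p{\left(f \right)} = 1$
$x = -13$ ($x = -8 - 5 = -13$)
$y{\left(-16 \right)} \left(p{\left(2 \right)} + M{\left(x \right)}\right) = - \frac{1}{324 + 9 \left(-16\right)} \left(1 - 13\right) = - \frac{1}{324 - 144} \left(-12\right) = - \frac{1}{180} \left(-12\right) = \left(-1\right) \frac{1}{180} \left(-12\right) = \left(- \frac{1}{180}\right) \left(-12\right) = \frac{1}{15}$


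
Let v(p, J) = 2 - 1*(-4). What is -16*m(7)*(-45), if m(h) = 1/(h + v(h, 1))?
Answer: 720/13 ≈ 55.385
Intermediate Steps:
v(p, J) = 6 (v(p, J) = 2 + 4 = 6)
m(h) = 1/(6 + h) (m(h) = 1/(h + 6) = 1/(6 + h))
-16*m(7)*(-45) = -16/(6 + 7)*(-45) = -16/13*(-45) = 720/13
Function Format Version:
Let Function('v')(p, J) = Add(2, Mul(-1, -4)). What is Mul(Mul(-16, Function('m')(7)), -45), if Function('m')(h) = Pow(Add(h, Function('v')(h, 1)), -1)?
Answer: Rational(720, 13) ≈ 55.385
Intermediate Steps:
Function('v')(p, J) = 6 (Function('v')(p, J) = Add(2, 4) = 6)
Function('m')(h) = Pow(Add(6, h), -1) (Function('m')(h) = Pow(Add(h, 6), -1) = Pow(Add(6, h), -1))
Mul(Mul(-16, Function('m')(7)), -45) = Mul(Mul(-16, Pow(Add(6, 7), -1)), -45) = Mul(Mul(-16, Pow(13, -1)), -45) = Mul(Mul(-16, Rational(1, 13)), -45) = Mul(Rational(-16, 13), -45) = Rational(720, 13)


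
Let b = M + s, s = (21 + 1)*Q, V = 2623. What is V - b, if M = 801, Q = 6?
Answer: 1690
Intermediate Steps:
s = 132 (s = (21 + 1)*6 = 22*6 = 132)
b = 933 (b = 801 + 132 = 933)
V - b = 2623 - 1*933 = 2623 - 933 = 1690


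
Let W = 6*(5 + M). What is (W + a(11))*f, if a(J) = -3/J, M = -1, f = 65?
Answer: 16965/11 ≈ 1542.3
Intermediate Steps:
W = 24 (W = 6*(5 - 1) = 6*4 = 24)
(W + a(11))*f = (24 - 3/11)*65 = (261/11)*65 = 16965/11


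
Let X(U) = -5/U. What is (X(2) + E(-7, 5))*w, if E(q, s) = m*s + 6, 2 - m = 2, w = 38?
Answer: 133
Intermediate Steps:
m = 0 (m = 2 - 1*2 = 2 - 2 = 0)
E(q, s) = 6 (E(q, s) = 0*s + 6 = 0 + 6 = 6)
(X(2) + E(-7, 5))*w = (-5/2 + 6)*38 = (7/2)*38 = 133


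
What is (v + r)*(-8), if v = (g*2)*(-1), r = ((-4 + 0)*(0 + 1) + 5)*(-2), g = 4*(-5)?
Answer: -304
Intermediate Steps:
g = -20
r = -2 (r = (-4*1 + 5)*(-2) = (-4 + 5)*(-2) = 1*(-2) = -2)
v = 40 (v = -20*2*(-1) = -40*(-1) = 40)
(v + r)*(-8) = (40 - 2)*(-8) = 38*(-8) = -304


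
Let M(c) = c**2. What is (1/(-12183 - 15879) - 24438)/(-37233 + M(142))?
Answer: 685779157/478990278 ≈ 1.4317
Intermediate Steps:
(1/(-12183 - 15879) - 24438)/(-37233 + M(142)) = (1/(-12183 - 15879) - 24438)/(-37233 + 142**2) = (1/(-28062) - 24438)/(-37233 + 20164) = (-1/28062 - 24438)/(-17069) = -685779157/28062*(-1/17069) = 685779157/478990278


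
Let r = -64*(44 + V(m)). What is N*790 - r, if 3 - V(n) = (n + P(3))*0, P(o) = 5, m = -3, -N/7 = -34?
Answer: 191028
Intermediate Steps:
N = 238 (N = -7*(-34) = 238)
V(n) = 3 (V(n) = 3 - (n + 5)*0 = 3 - (5 + n)*0 = 3 - 1*0 = 3 + 0 = 3)
r = -3008 (r = -64*(44 + 3) = -64*47 = -3008)
N*790 - r = 238*790 - 1*(-3008) = 188020 + 3008 = 191028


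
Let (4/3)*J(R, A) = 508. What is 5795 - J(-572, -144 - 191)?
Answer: 5414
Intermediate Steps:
J(R, A) = 381 (J(R, A) = (¾)*508 = 381)
5795 - J(-572, -144 - 191) = 5795 - 1*381 = 5795 - 381 = 5414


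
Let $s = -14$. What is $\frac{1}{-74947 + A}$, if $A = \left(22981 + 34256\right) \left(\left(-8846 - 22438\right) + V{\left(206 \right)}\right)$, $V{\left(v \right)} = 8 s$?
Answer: $- \frac{1}{1797087799} \approx -5.5646 \cdot 10^{-10}$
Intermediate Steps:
$V{\left(v \right)} = -112$ ($V{\left(v \right)} = 8 \left(-14\right) = -112$)
$A = -1797012852$ ($A = \left(22981 + 34256\right) \left(\left(-8846 - 22438\right) - 112\right) = 57237 \left(\left(-8846 - 22438\right) - 112\right) = 57237 \left(-31284 - 112\right) = 57237 \left(-31396\right) = -1797012852$)
$\frac{1}{-74947 + A} = \frac{1}{-74947 - 1797012852} = \frac{1}{-1797087799} = - \frac{1}{1797087799}$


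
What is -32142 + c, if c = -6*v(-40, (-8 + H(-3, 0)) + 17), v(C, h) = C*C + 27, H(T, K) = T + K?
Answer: -41904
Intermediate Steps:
H(T, K) = K + T
v(C, h) = 27 + C² (v(C, h) = C² + 27 = 27 + C²)
c = -9762 (c = -6*(27 + (-40)²) = -6*(27 + 1600) = -6*1627 = -9762)
-32142 + c = -32142 - 9762 = -41904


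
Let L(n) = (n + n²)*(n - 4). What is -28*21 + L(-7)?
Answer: -1050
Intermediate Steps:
L(n) = (-4 + n)*(n + n²) (L(n) = (n + n²)*(-4 + n) = (-4 + n)*(n + n²))
-28*21 + L(-7) = -28*21 - 7*(-4 + (-7)² - 3*(-7)) = -588 - 7*(-4 + 49 + 21) = -588 - 7*66 = -588 - 462 = -1050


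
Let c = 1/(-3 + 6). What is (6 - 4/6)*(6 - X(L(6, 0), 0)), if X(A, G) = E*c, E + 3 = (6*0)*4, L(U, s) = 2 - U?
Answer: 112/3 ≈ 37.333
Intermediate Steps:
E = -3 (E = -3 + (6*0)*4 = -3 + 0*4 = -3 + 0 = -3)
c = 1/3 ≈ 0.33333
X(A, G) = -1 (X(A, G) = -3*1/3 = -1)
(6 - 4/6)*(6 - X(L(6, 0), 0)) = (6 - 4/6)*(6 - 1*(-1)) = (6 - 4*1/6)*(6 + 1) = (6 - 2/3)*7 = (16/3)*7 = 112/3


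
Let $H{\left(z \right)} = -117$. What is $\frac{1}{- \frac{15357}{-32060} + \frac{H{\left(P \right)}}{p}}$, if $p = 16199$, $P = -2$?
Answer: $\frac{519339940}{245017023} \approx 2.1196$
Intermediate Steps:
$\frac{1}{- \frac{15357}{-32060} + \frac{H{\left(P \right)}}{p}} = \frac{1}{- \frac{15357}{-32060} - \frac{117}{16199}} = \frac{1}{\left(-15357\right) \left(- \frac{1}{32060}\right) - \frac{117}{16199}} = \frac{1}{\frac{15357}{32060} - \frac{117}{16199}} = \frac{1}{\frac{245017023}{519339940}} = \frac{519339940}{245017023}$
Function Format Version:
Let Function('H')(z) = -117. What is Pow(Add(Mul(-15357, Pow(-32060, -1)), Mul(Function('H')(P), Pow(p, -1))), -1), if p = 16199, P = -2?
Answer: Rational(519339940, 245017023) ≈ 2.1196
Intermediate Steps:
Pow(Add(Mul(-15357, Pow(-32060, -1)), Mul(Function('H')(P), Pow(p, -1))), -1) = Pow(Add(Mul(-15357, Pow(-32060, -1)), Mul(-117, Pow(16199, -1))), -1) = Pow(Add(Mul(-15357, Rational(-1, 32060)), Mul(-117, Rational(1, 16199))), -1) = Pow(Add(Rational(15357, 32060), Rational(-117, 16199)), -1) = Pow(Rational(245017023, 519339940), -1) = Rational(519339940, 245017023)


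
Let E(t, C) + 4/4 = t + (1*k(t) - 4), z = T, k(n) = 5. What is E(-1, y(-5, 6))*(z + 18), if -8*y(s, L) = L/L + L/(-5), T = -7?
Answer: -11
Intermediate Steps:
y(s, L) = -⅛ + L/40 (y(s, L) = -(L/L + L/(-5))/8 = -(1 + L*(-⅕))/8 = -(1 - L/5)/8 = -⅛ + L/40)
z = -7
E(t, C) = t (E(t, C) = -1 + (t + (1*5 - 4)) = -1 + (t + (5 - 4)) = -1 + (t + 1) = -1 + (1 + t) = t)
E(-1, y(-5, 6))*(z + 18) = -(-7 + 18) = -1*11 = -11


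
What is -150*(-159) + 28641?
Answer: 52491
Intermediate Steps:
-150*(-159) + 28641 = 23850 + 28641 = 52491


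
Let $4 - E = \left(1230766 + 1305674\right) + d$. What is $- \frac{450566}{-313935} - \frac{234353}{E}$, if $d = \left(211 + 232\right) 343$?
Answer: $\frac{36710470999}{24113661285} \approx 1.5224$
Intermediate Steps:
$d = 151949$ ($d = 443 \cdot 343 = 151949$)
$E = -2688385$ ($E = 4 - \left(\left(1230766 + 1305674\right) + 151949\right) = 4 - \left(2536440 + 151949\right) = 4 - 2688389 = -2688385$)
$- \frac{450566}{-313935} - \frac{234353}{E} = - \frac{450566}{-313935} - \frac{234353}{-2688385} = \left(-450566\right) \left(- \frac{1}{313935}\right) - - \frac{33479}{384055} = \frac{450566}{313935} + \frac{33479}{384055} = \frac{36710470999}{24113661285}$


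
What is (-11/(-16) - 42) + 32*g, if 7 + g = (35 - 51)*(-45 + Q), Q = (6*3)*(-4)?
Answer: 954219/16 ≈ 59639.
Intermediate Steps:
Q = -72 (Q = 18*(-4) = -72)
g = 1865 (g = -7 + (35 - 51)*(-45 - 72) = -7 - 16*(-117) = -7 + 1872 = 1865)
(-11/(-16) - 42) + 32*g = (-11/(-16) - 42) + 32*1865 = (-11*(-1/16) - 42) + 59680 = (11/16 - 42) + 59680 = -661/16 + 59680 = 954219/16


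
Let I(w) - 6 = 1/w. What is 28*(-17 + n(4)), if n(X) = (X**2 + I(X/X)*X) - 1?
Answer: 728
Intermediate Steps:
I(w) = 6 + 1/w
n(X) = -1 + X**2 + 7*X (n(X) = (X**2 + (6 + 1/(X/X))*X) - 1 = (X**2 + (6 + 1/1)*X) - 1 = (X**2 + (6 + 1)*X) - 1 = (X**2 + 7*X) - 1 = -1 + X**2 + 7*X)
28*(-17 + n(4)) = 28*(-17 + (-1 + 4**2 + 7*4)) = 28*(-17 + (-1 + 16 + 28)) = 28*(-17 + 43) = 28*26 = 728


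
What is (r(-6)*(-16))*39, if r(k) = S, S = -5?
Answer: 3120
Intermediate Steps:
r(k) = -5
(r(-6)*(-16))*39 = -5*(-16)*39 = 80*39 = 3120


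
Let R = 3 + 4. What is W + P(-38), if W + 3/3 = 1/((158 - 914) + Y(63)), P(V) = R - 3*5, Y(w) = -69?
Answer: -7426/825 ≈ -9.0012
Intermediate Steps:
R = 7
P(V) = -8 (P(V) = 7 - 3*5 = 7 - 15 = -8)
W = -826/825 (W = -1 + 1/((158 - 914) - 69) = -1 + 1/(-756 - 69) = -1 + 1/(-825) = -1 - 1/825 = -826/825 ≈ -1.0012)
W + P(-38) = -826/825 - 8 = -7426/825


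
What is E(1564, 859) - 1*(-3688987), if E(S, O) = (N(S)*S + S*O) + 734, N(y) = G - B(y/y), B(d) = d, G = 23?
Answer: 5067605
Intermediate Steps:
N(y) = 22 (N(y) = 23 - y/y = 23 - 1*1 = 23 - 1 = 22)
E(S, O) = 734 + 22*S + O*S (E(S, O) = (22*S + S*O) + 734 = (22*S + O*S) + 734 = 734 + 22*S + O*S)
E(1564, 859) - 1*(-3688987) = (734 + 22*1564 + 859*1564) - 1*(-3688987) = (734 + 34408 + 1343476) + 3688987 = 1378618 + 3688987 = 5067605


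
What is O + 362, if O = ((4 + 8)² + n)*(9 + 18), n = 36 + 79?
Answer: 7355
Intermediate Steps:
n = 115
O = 6993 (O = ((4 + 8)² + 115)*(9 + 18) = (12² + 115)*27 = (144 + 115)*27 = 259*27 = 6993)
O + 362 = 6993 + 362 = 7355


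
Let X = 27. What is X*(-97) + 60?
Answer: -2559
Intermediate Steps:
X*(-97) + 60 = 27*(-97) + 60 = -2619 + 60 = -2559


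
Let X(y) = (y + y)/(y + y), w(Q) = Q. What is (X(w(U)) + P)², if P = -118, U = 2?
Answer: 13689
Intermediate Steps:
X(y) = 1 (X(y) = (2*y)/((2*y)) = (2*y)*(1/(2*y)) = 1)
(X(w(U)) + P)² = (1 - 118)² = (-117)² = 13689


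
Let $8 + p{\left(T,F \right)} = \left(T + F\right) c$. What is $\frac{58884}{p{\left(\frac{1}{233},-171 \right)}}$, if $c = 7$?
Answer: $- \frac{2286662}{46793} \approx -48.868$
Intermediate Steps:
$p{\left(T,F \right)} = -8 + 7 F + 7 T$ ($p{\left(T,F \right)} = -8 + \left(T + F\right) 7 = -8 + \left(F + T\right) 7 = -8 + \left(7 F + 7 T\right) = -8 + 7 F + 7 T$)
$\frac{58884}{p{\left(\frac{1}{233},-171 \right)}} = \frac{58884}{-8 + 7 \left(-171\right) + \frac{7}{233}} = \frac{58884}{-8 - 1197 + 7 \cdot \frac{1}{233}} = \frac{58884}{-8 - 1197 + \frac{7}{233}} = \frac{58884}{- \frac{280758}{233}} = 58884 \left(- \frac{233}{280758}\right) = - \frac{2286662}{46793}$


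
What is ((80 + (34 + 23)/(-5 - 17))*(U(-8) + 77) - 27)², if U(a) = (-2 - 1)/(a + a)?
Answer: 4383583877401/123904 ≈ 3.5379e+7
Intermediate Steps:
U(a) = -3/(2*a) (U(a) = -3*1/(2*a) = -3/(2*a))
((80 + (34 + 23)/(-5 - 17))*(U(-8) + 77) - 27)² = ((80 + (34 + 23)/(-5 - 17))*(-3/2/(-8) + 77) - 27)² = ((80 + 57/(-22))*(-3/2*(-⅛) + 77) - 27)² = ((80 + 57*(-1/22))*(3/16 + 77) - 27)² = ((80 - 57/22)*(1235/16) - 27)² = ((1703/22)*(1235/16) - 27)² = (2103205/352 - 27)² = (2093701/352)² = 4383583877401/123904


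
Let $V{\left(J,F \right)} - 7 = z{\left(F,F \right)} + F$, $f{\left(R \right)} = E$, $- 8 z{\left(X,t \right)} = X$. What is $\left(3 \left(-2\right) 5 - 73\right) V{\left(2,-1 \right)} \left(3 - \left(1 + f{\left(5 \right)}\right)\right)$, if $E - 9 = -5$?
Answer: $\frac{5047}{4} \approx 1261.8$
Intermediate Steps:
$E = 4$ ($E = 9 - 5 = 4$)
$z{\left(X,t \right)} = - \frac{X}{8}$
$f{\left(R \right)} = 4$
$V{\left(J,F \right)} = 7 + \frac{7 F}{8}$ ($V{\left(J,F \right)} = 7 + \left(- \frac{F}{8} + F\right) = 7 + \frac{7 F}{8}$)
$\left(3 \left(-2\right) 5 - 73\right) V{\left(2,-1 \right)} \left(3 - \left(1 + f{\left(5 \right)}\right)\right) = \left(3 \left(-2\right) 5 - 73\right) \left(7 + \frac{7}{8} \left(-1\right)\right) \left(3 - 5\right) = \left(\left(-6\right) 5 - 73\right) \left(7 - \frac{7}{8}\right) \left(3 - 5\right) = \left(-30 - 73\right) \frac{49 \left(3 - 5\right)}{8} = - 103 \cdot \frac{49}{8} \left(-2\right) = \left(-103\right) \left(- \frac{49}{4}\right) = \frac{5047}{4}$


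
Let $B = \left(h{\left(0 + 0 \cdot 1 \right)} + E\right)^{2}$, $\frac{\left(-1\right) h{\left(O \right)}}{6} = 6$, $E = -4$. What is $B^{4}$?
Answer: $6553600000000$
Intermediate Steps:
$h{\left(O \right)} = -36$ ($h{\left(O \right)} = \left(-6\right) 6 = -36$)
$B = 1600$ ($B = \left(-36 - 4\right)^{2} = \left(-40\right)^{2} = 1600$)
$B^{4} = 1600^{4} = 6553600000000$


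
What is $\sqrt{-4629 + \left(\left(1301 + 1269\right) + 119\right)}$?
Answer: $2 i \sqrt{485} \approx 44.045 i$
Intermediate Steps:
$\sqrt{-4629 + \left(\left(1301 + 1269\right) + 119\right)} = \sqrt{-4629 + \left(2570 + 119\right)} = \sqrt{-4629 + 2689} = \sqrt{-1940} = 2 i \sqrt{485}$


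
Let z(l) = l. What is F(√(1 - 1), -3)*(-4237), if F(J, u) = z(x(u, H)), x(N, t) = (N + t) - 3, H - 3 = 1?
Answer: 8474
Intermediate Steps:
H = 4 (H = 3 + 1 = 4)
x(N, t) = -3 + N + t
F(J, u) = 1 + u (F(J, u) = -3 + u + 4 = 1 + u)
F(√(1 - 1), -3)*(-4237) = (1 - 3)*(-4237) = -2*(-4237) = 8474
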